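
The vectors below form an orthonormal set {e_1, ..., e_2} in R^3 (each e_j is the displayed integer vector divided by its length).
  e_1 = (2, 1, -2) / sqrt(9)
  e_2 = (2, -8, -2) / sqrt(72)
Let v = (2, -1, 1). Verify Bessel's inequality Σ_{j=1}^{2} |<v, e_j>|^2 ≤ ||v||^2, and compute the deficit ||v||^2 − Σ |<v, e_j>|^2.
Σ |<v, e_j>|^2 = 3/2; ||v||^2 = 6; deficit = 9/2

Write each e_j = u_j / sqrt(<u_j, u_j>) where u_j is the displayed integer vector. Then <v, e_j> = <v, u_j> / sqrt(<u_j, u_j>), so |<v, e_j>|^2 = <v, u_j>^2 / <u_j, u_j>.
Coefficients: <v, e_1> = 1/sqrt(9), <v, e_2> = 10/sqrt(72).
Square and sum: Σ |<v, e_j>|^2 = 3/2.
Compute ||v||^2 = v·v = 6.
Deficit = 6 − 3/2 = 9/2 ≥ 0, confirming Bessel's inequality. (The deficit equals ||v − Σ <v,e_j> e_j||^2, the squared distance from v to span{e_j}.)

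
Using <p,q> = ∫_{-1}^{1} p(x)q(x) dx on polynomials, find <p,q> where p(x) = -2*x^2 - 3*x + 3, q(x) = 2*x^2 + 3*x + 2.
<p,q> = 86/15

Expand the product: p(x)·q(x) = -4*x^4 - 12*x^3 - 7*x^2 + 3*x + 6.
∫_{-1}^{1} of each monomial x^k gives [2/(k+1) if k even, 0 if k odd]. Integrating term-by-term (or equivalently evaluating the antiderivative F(x) = -4*x^5/5 - 3*x^4 - 7*x^3/3 + 3*x^2/2 + 6*x at the endpoints):
  F(1) − F(−1) = 41/30 − (-131/30) = 86/15.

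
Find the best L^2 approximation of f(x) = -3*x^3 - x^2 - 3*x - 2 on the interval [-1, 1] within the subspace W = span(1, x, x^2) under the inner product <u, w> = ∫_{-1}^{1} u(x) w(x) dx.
g(x) = -x^2 - 24*x/5 - 2

The best approximation g ∈ W is the orthogonal projection of f onto W. Writing g = a_0 + a_1 x + a_2 x^2, the coefficients solve the normal equations G · a = b where
  G_{ij} = <φ_i, φ_j> and b_i = <f, φ_i>, with φ_0 = 1, φ_1 = x, φ_2 = x^2.
G =
  [2, 0, 2/3]
  [0, 2/3, 0]
  [2/3, 0, 2/5],
b = (-14/3, -16/5, -26/15).
Solving gives a_0 = -2, a_1 = -24/5, a_2 = -1, so
  g(x) = -x^2 - 24*x/5 - 2.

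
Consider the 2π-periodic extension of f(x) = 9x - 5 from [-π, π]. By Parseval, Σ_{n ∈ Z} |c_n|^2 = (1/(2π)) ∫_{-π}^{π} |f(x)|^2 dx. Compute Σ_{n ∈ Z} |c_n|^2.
Σ |c_n|^2 = 27π^2 + 25

Expand and integrate term by term over [-π, π]:
  ∫ (9x)^2 dx = 81·(2π^3/3); ∫ 2·9·(-5)·x dx = 0 (odd integrand); ∫ (-5)^2 dx = 25·2π.
So (1/(2π)) ∫_{-π}^{π} (9x - 5)^2 dx = 81π^2/3 + 25 = 27π^2 + 25.
Parseval ⇒ Σ |c_n|^2 = 27π^2 + 25.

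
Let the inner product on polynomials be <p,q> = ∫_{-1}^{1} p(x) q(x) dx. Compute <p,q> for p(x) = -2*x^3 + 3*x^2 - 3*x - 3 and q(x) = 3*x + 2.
<p,q> = -82/5

Expand the product: p(x)·q(x) = -6*x^4 + 5*x^3 - 3*x^2 - 15*x - 6.
∫_{-1}^{1} of each monomial x^k gives [2/(k+1) if k even, 0 if k odd]. Integrating term-by-term (or equivalently evaluating the antiderivative F(x) = -6*x^5/5 + 5*x^4/4 - x^3 - 15*x^2/2 - 6*x at the endpoints):
  F(1) − F(−1) = -289/20 − (39/20) = -82/5.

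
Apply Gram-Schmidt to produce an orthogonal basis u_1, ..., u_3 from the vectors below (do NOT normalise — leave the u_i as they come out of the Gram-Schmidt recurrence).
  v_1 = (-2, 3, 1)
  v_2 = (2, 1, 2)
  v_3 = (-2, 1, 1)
Orthogonal basis:
  u_1 = (-2, 3, 1)
  u_2 = (15/7, 11/14, 27/14)
  u_3 = (-12/25, -72/125, 96/125)

Apply the Gram-Schmidt recurrence
  u_1 = v_1
  u_i = v_i − Σ_{j<i} ((v_i · u_j) / (u_j · u_j)) · u_j.

Step by step this gives:
  u_1 = (-2, 3, 1)
  u_2 = (15/7, 11/14, 27/14)
  u_3 = (-12/25, -72/125, 96/125)

Orthogonality check:
  u_2 · u_1 = 0 (should be 0)
  u_3 · u_1 = 0 (should be 0)
  u_3 · u_2 = 0 (should be 0)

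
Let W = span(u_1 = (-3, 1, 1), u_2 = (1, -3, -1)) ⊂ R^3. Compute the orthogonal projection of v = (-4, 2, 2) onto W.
proj_W(v) = (-37/9, 19/9, 14/9)

Set up U = [u_1 | ... | u_2] ∈ R^(3×2). The projector onto W = col(U) is P = U (U^T U)^(-1) U^T.
Compute U^T U =
  [11, -7]
  [-7, 11],
and U^T v = (16, -12).
Solve U^T U · c = U^T v for the coefficients: c = (23/18, -5/18). The projection is proj_W(v) = U c.
Check: (v - proj_W(v)) · u_1 = 0  (should be 0).
Check: (v - proj_W(v)) · u_2 = 0  (should be 0).
Result: proj_W(v) = (-37/9, 19/9, 14/9).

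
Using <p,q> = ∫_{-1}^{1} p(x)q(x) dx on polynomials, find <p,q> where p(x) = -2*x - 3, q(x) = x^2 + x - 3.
<p,q> = 44/3

Expand the product: p(x)·q(x) = -2*x^3 - 5*x^2 + 3*x + 9.
∫_{-1}^{1} of each monomial x^k gives [2/(k+1) if k even, 0 if k odd]. Integrating term-by-term (or equivalently evaluating the antiderivative F(x) = -x^4/2 - 5*x^3/3 + 3*x^2/2 + 9*x at the endpoints):
  F(1) − F(−1) = 25/3 − (-19/3) = 44/3.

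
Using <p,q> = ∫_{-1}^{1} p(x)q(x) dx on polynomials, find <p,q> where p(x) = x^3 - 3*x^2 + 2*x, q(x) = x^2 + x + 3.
<p,q> = -82/15

Expand the product: p(x)·q(x) = x^5 - 2*x^4 + 2*x^3 - 7*x^2 + 6*x.
∫_{-1}^{1} of each monomial x^k gives [2/(k+1) if k even, 0 if k odd]. Integrating term-by-term (or equivalently evaluating the antiderivative F(x) = x^6/6 - 2*x^5/5 + x^4/2 - 7*x^3/3 + 3*x^2 at the endpoints):
  F(1) − F(−1) = 14/15 − (32/5) = -82/15.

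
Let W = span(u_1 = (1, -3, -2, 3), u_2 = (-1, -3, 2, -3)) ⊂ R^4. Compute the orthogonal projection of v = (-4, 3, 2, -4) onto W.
proj_W(v) = (-10/7, 3, 20/7, -30/7)

Set up U = [u_1 | ... | u_2] ∈ R^(4×2). The projector onto W = col(U) is P = U (U^T U)^(-1) U^T.
Compute U^T U =
  [23, -5]
  [-5, 23],
and U^T v = (-29, 11).
Solve U^T U · c = U^T v for the coefficients: c = (-17/14, 3/14). The projection is proj_W(v) = U c.
Check: (v - proj_W(v)) · u_1 = 0  (should be 0).
Check: (v - proj_W(v)) · u_2 = 0  (should be 0).
Result: proj_W(v) = (-10/7, 3, 20/7, -30/7).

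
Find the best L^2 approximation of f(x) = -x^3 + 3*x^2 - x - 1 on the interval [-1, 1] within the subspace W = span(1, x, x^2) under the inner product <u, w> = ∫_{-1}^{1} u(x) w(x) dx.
g(x) = 3*x^2 - 8*x/5 - 1

The best approximation g ∈ W is the orthogonal projection of f onto W. Writing g = a_0 + a_1 x + a_2 x^2, the coefficients solve the normal equations G · a = b where
  G_{ij} = <φ_i, φ_j> and b_i = <f, φ_i>, with φ_0 = 1, φ_1 = x, φ_2 = x^2.
G =
  [2, 0, 2/3]
  [0, 2/3, 0]
  [2/3, 0, 2/5],
b = (0, -16/15, 8/15).
Solving gives a_0 = -1, a_1 = -8/5, a_2 = 3, so
  g(x) = 3*x^2 - 8*x/5 - 1.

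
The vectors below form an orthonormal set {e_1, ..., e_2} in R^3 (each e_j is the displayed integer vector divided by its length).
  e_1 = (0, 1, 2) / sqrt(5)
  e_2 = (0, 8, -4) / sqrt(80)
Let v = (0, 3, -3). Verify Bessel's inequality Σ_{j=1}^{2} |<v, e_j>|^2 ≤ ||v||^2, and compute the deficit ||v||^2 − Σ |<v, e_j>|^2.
Σ |<v, e_j>|^2 = 18; ||v||^2 = 18; deficit = 0

Write each e_j = u_j / sqrt(<u_j, u_j>) where u_j is the displayed integer vector. Then <v, e_j> = <v, u_j> / sqrt(<u_j, u_j>), so |<v, e_j>|^2 = <v, u_j>^2 / <u_j, u_j>.
Coefficients: <v, e_1> = -3/sqrt(5), <v, e_2> = 36/sqrt(80).
Square and sum: Σ |<v, e_j>|^2 = 18.
Compute ||v||^2 = v·v = 18.
Deficit = 18 − 18 = 0 ≥ 0, confirming Bessel's inequality. (The deficit equals ||v − Σ <v,e_j> e_j||^2, the squared distance from v to span{e_j}.)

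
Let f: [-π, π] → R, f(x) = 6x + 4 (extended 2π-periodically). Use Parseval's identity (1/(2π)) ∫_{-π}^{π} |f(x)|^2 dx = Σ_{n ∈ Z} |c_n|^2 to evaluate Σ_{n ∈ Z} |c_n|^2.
Σ |c_n|^2 = 12π^2 + 16

Expand and integrate term by term over [-π, π]:
  ∫ (6x)^2 dx = 36·(2π^3/3); ∫ 2·6·(4)·x dx = 0 (odd integrand); ∫ 4^2 dx = 16·2π.
So (1/(2π)) ∫_{-π}^{π} (6x + 4)^2 dx = 36π^2/3 + 16 = 12π^2 + 16.
Parseval ⇒ Σ |c_n|^2 = 12π^2 + 16.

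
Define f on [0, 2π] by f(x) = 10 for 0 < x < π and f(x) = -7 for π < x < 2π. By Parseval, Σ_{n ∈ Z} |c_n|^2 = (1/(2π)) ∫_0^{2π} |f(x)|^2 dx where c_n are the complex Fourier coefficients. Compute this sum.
Σ |c_n|^2 = 149/2

Parseval equates the L^2 energy of f (normalised by 1/(2π)) with the ℓ^2 sum of its Fourier coefficients: (1/(2π)) ∫_0^{2π} |f|^2 = Σ |c_n|^2.
Compute the left side: (1/(2π)) [∫_0^π 10^2 dx + ∫_π^{2π} (-7)^2 dx] = (1/(2π)) · (100π + 49π) = (100 + 49)/2 = 149/2.
So Σ_{n ∈ Z} |c_n|^2 = 149/2.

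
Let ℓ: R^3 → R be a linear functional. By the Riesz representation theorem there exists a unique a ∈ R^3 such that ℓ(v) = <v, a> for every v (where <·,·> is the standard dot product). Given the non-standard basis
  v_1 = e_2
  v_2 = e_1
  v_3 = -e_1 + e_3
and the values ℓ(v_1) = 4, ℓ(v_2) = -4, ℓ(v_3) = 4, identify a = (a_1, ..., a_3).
a = (-4, 4, 0)

Write a = (a_1, ..., a_3) in the standard basis. For each basis vector v_i, ℓ(v_i) = <v_i, a> is a linear equation in the a_j's. Collect the n equations into a matrix system V a = ℓ, where row i of V is v_i (expressed in the standard basis). Since V is invertible (lower-triangular with 1s on the diagonal, up to permutation), solve by back-substitution:
  V =
[[0, 1, 0],
 [1, 0, 0],
 [-1, 0, 1]]
  V a = (4, -4, 4)
Solving gives a = (-4, 4, 0).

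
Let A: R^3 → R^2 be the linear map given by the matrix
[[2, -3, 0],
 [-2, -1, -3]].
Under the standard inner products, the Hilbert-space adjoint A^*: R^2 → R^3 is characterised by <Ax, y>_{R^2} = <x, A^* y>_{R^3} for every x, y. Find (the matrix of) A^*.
A^* = A^T =
[[2, -2],
 [-3, -1],
 [0, -3]]

For real matrices with standard dot products, the defining identity <Ax, y> = <x, A^* y> gives (Ax)^T y = x^T (A^*) y, i.e. x^T A^T y = x^T (A^*) y. Since this holds for all x, y, we must have A^* = A^T. Therefore
A^* =
[[2, -2],
 [-3, -1],
 [0, -3]].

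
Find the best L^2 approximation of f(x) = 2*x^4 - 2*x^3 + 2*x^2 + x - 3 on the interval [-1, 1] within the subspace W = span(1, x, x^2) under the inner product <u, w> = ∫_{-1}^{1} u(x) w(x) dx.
g(x) = 26*x^2/7 - x/5 - 111/35

The best approximation g ∈ W is the orthogonal projection of f onto W. Writing g = a_0 + a_1 x + a_2 x^2, the coefficients solve the normal equations G · a = b where
  G_{ij} = <φ_i, φ_j> and b_i = <f, φ_i>, with φ_0 = 1, φ_1 = x, φ_2 = x^2.
G =
  [2, 0, 2/3]
  [0, 2/3, 0]
  [2/3, 0, 2/5],
b = (-58/15, -2/15, -22/35).
Solving gives a_0 = -111/35, a_1 = -1/5, a_2 = 26/7, so
  g(x) = 26*x^2/7 - x/5 - 111/35.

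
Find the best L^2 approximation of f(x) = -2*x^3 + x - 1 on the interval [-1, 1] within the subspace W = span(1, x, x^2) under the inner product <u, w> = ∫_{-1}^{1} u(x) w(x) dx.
g(x) = -x/5 - 1

The best approximation g ∈ W is the orthogonal projection of f onto W. Writing g = a_0 + a_1 x + a_2 x^2, the coefficients solve the normal equations G · a = b where
  G_{ij} = <φ_i, φ_j> and b_i = <f, φ_i>, with φ_0 = 1, φ_1 = x, φ_2 = x^2.
G =
  [2, 0, 2/3]
  [0, 2/3, 0]
  [2/3, 0, 2/5],
b = (-2, -2/15, -2/3).
Solving gives a_0 = -1, a_1 = -1/5, a_2 = 0, so
  g(x) = -x/5 - 1.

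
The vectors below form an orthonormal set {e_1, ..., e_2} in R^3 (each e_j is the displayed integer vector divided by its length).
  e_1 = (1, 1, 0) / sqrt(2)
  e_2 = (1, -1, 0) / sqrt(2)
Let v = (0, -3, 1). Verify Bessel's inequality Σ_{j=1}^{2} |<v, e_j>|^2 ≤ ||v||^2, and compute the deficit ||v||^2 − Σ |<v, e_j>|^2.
Σ |<v, e_j>|^2 = 9; ||v||^2 = 10; deficit = 1

Write each e_j = u_j / sqrt(<u_j, u_j>) where u_j is the displayed integer vector. Then <v, e_j> = <v, u_j> / sqrt(<u_j, u_j>), so |<v, e_j>|^2 = <v, u_j>^2 / <u_j, u_j>.
Coefficients: <v, e_1> = -3/sqrt(2), <v, e_2> = 3/sqrt(2).
Square and sum: Σ |<v, e_j>|^2 = 9.
Compute ||v||^2 = v·v = 10.
Deficit = 10 − 9 = 1 ≥ 0, confirming Bessel's inequality. (The deficit equals ||v − Σ <v,e_j> e_j||^2, the squared distance from v to span{e_j}.)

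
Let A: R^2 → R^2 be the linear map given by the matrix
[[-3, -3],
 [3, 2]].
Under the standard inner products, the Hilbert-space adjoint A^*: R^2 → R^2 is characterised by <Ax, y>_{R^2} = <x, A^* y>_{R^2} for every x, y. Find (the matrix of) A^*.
A^* = A^T =
[[-3, 3],
 [-3, 2]]

For real matrices with standard dot products, the defining identity <Ax, y> = <x, A^* y> gives (Ax)^T y = x^T (A^*) y, i.e. x^T A^T y = x^T (A^*) y. Since this holds for all x, y, we must have A^* = A^T. Therefore
A^* =
[[-3, 3],
 [-3, 2]].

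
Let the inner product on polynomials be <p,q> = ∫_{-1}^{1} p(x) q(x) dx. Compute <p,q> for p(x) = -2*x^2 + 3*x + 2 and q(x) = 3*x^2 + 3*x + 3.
<p,q> = 78/5

Expand the product: p(x)·q(x) = -6*x^4 + 3*x^3 + 9*x^2 + 15*x + 6.
∫_{-1}^{1} of each monomial x^k gives [2/(k+1) if k even, 0 if k odd]. Integrating term-by-term (or equivalently evaluating the antiderivative F(x) = -6*x^5/5 + 3*x^4/4 + 3*x^3 + 15*x^2/2 + 6*x at the endpoints):
  F(1) − F(−1) = 321/20 − (9/20) = 78/5.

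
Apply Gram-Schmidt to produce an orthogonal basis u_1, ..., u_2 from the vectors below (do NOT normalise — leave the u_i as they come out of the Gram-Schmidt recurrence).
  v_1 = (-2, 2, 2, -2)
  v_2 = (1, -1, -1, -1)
Orthogonal basis:
  u_1 = (-2, 2, 2, -2)
  u_2 = (1/2, -1/2, -1/2, -3/2)

Apply the Gram-Schmidt recurrence
  u_1 = v_1
  u_i = v_i − Σ_{j<i} ((v_i · u_j) / (u_j · u_j)) · u_j.

Step by step this gives:
  u_1 = (-2, 2, 2, -2)
  u_2 = (1/2, -1/2, -1/2, -3/2)

Orthogonality check:
  u_2 · u_1 = 0 (should be 0)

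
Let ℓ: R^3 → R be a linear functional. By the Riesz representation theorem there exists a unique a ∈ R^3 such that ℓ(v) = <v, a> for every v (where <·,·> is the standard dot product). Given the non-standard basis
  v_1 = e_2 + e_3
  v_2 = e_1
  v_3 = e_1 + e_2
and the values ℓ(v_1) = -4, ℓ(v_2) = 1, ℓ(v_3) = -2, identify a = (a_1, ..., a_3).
a = (1, -3, -1)

Write a = (a_1, ..., a_3) in the standard basis. For each basis vector v_i, ℓ(v_i) = <v_i, a> is a linear equation in the a_j's. Collect the n equations into a matrix system V a = ℓ, where row i of V is v_i (expressed in the standard basis). Since V is invertible (lower-triangular with 1s on the diagonal, up to permutation), solve by back-substitution:
  V =
[[0, 1, 1],
 [1, 0, 0],
 [1, 1, 0]]
  V a = (-4, 1, -2)
Solving gives a = (1, -3, -1).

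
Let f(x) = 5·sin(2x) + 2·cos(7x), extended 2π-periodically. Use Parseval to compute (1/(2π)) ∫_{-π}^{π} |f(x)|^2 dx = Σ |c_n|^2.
Σ |c_n|^2 = 29/2

Expand |f|^2 and use orthogonality of {sin(nx), cos(mx)} on [-π, π]:
  ∫_{-π}^{π} sin(nx)^2 dx = π, ∫ cos(mx)^2 dx = π, and cross terms integrate to 0.
So ∫_{-π}^{π} f(x)^2 dx = 5^2 · π + 2^2 · π = (25 + 4)π.
Divide by 2π: (25 + 4)/2 = 29/2.
By Parseval, this equals Σ |c_n|^2.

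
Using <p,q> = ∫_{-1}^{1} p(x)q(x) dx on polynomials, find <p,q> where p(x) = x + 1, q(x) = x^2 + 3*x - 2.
<p,q> = -4/3

Expand the product: p(x)·q(x) = x^3 + 4*x^2 + x - 2.
∫_{-1}^{1} of each monomial x^k gives [2/(k+1) if k even, 0 if k odd]. Integrating term-by-term (or equivalently evaluating the antiderivative F(x) = x^4/4 + 4*x^3/3 + x^2/2 - 2*x at the endpoints):
  F(1) − F(−1) = 1/12 − (17/12) = -4/3.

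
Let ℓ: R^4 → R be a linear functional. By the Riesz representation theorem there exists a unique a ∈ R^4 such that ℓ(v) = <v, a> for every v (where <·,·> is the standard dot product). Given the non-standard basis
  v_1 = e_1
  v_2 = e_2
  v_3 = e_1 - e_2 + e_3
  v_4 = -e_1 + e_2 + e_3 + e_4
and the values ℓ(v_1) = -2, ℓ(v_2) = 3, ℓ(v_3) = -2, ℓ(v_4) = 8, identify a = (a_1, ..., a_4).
a = (-2, 3, 3, 0)

Write a = (a_1, ..., a_4) in the standard basis. For each basis vector v_i, ℓ(v_i) = <v_i, a> is a linear equation in the a_j's. Collect the n equations into a matrix system V a = ℓ, where row i of V is v_i (expressed in the standard basis). Since V is invertible (lower-triangular with 1s on the diagonal, up to permutation), solve by back-substitution:
  V =
[[1, 0, 0, 0],
 [0, 1, 0, 0],
 [1, -1, 1, 0],
 [-1, 1, 1, 1]]
  V a = (-2, 3, -2, 8)
Solving gives a = (-2, 3, 3, 0).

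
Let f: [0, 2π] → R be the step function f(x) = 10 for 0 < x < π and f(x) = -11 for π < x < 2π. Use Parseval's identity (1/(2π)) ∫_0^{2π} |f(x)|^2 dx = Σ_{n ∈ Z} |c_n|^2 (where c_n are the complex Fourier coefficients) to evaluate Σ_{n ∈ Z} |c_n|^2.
Σ |c_n|^2 = 221/2

Parseval equates the L^2 energy of f (normalised by 1/(2π)) with the ℓ^2 sum of its Fourier coefficients: (1/(2π)) ∫_0^{2π} |f|^2 = Σ |c_n|^2.
Compute the left side: (1/(2π)) [∫_0^π 10^2 dx + ∫_π^{2π} (-11)^2 dx] = (1/(2π)) · (100π + 121π) = (100 + 121)/2 = 221/2.
So Σ_{n ∈ Z} |c_n|^2 = 221/2.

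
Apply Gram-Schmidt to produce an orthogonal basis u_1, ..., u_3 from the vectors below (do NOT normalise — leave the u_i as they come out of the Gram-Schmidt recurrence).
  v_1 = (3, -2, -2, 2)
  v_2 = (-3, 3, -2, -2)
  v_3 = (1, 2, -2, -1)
Orthogonal basis:
  u_1 = (3, -2, -2, 2)
  u_2 = (-6/7, 11/7, -24/7, -4/7)
  u_3 = (150/107, 352/321, 88/321, -235/321)

Apply the Gram-Schmidt recurrence
  u_1 = v_1
  u_i = v_i − Σ_{j<i} ((v_i · u_j) / (u_j · u_j)) · u_j.

Step by step this gives:
  u_1 = (3, -2, -2, 2)
  u_2 = (-6/7, 11/7, -24/7, -4/7)
  u_3 = (150/107, 352/321, 88/321, -235/321)

Orthogonality check:
  u_2 · u_1 = 0 (should be 0)
  u_3 · u_1 = 0 (should be 0)
  u_3 · u_2 = 0 (should be 0)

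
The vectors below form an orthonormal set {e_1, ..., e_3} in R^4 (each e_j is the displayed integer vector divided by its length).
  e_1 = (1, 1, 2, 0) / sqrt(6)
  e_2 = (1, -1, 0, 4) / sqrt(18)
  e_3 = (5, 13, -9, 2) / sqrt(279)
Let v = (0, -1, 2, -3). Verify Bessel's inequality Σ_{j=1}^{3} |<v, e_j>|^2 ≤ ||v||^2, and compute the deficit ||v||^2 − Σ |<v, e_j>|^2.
Σ |<v, e_j>|^2 = 407/31; ||v||^2 = 14; deficit = 27/31

Write each e_j = u_j / sqrt(<u_j, u_j>) where u_j is the displayed integer vector. Then <v, e_j> = <v, u_j> / sqrt(<u_j, u_j>), so |<v, e_j>|^2 = <v, u_j>^2 / <u_j, u_j>.
Coefficients: <v, e_1> = 3/sqrt(6), <v, e_2> = -11/sqrt(18), <v, e_3> = -37/sqrt(279).
Square and sum: Σ |<v, e_j>|^2 = 407/31.
Compute ||v||^2 = v·v = 14.
Deficit = 14 − 407/31 = 27/31 ≥ 0, confirming Bessel's inequality. (The deficit equals ||v − Σ <v,e_j> e_j||^2, the squared distance from v to span{e_j}.)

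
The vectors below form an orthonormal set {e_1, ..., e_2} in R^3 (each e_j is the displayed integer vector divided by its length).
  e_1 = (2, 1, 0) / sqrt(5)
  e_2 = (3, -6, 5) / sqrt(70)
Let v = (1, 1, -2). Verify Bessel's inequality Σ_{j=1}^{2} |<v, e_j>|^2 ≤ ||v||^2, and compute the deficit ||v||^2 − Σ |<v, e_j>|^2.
Σ |<v, e_j>|^2 = 59/14; ||v||^2 = 6; deficit = 25/14

Write each e_j = u_j / sqrt(<u_j, u_j>) where u_j is the displayed integer vector. Then <v, e_j> = <v, u_j> / sqrt(<u_j, u_j>), so |<v, e_j>|^2 = <v, u_j>^2 / <u_j, u_j>.
Coefficients: <v, e_1> = 3/sqrt(5), <v, e_2> = -13/sqrt(70).
Square and sum: Σ |<v, e_j>|^2 = 59/14.
Compute ||v||^2 = v·v = 6.
Deficit = 6 − 59/14 = 25/14 ≥ 0, confirming Bessel's inequality. (The deficit equals ||v − Σ <v,e_j> e_j||^2, the squared distance from v to span{e_j}.)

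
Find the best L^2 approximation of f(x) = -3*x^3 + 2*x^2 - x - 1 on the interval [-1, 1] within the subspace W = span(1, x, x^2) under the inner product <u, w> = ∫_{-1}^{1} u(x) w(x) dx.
g(x) = 2*x^2 - 14*x/5 - 1

The best approximation g ∈ W is the orthogonal projection of f onto W. Writing g = a_0 + a_1 x + a_2 x^2, the coefficients solve the normal equations G · a = b where
  G_{ij} = <φ_i, φ_j> and b_i = <f, φ_i>, with φ_0 = 1, φ_1 = x, φ_2 = x^2.
G =
  [2, 0, 2/3]
  [0, 2/3, 0]
  [2/3, 0, 2/5],
b = (-2/3, -28/15, 2/15).
Solving gives a_0 = -1, a_1 = -14/5, a_2 = 2, so
  g(x) = 2*x^2 - 14*x/5 - 1.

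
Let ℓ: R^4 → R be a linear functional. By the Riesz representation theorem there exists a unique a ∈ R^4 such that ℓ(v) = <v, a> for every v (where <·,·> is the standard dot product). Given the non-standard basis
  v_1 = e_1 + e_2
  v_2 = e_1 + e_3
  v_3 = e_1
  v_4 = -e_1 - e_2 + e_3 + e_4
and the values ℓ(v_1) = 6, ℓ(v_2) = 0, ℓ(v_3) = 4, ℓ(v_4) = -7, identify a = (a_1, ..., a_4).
a = (4, 2, -4, 3)

Write a = (a_1, ..., a_4) in the standard basis. For each basis vector v_i, ℓ(v_i) = <v_i, a> is a linear equation in the a_j's. Collect the n equations into a matrix system V a = ℓ, where row i of V is v_i (expressed in the standard basis). Since V is invertible (lower-triangular with 1s on the diagonal, up to permutation), solve by back-substitution:
  V =
[[1, 1, 0, 0],
 [1, 0, 1, 0],
 [1, 0, 0, 0],
 [-1, -1, 1, 1]]
  V a = (6, 0, 4, -7)
Solving gives a = (4, 2, -4, 3).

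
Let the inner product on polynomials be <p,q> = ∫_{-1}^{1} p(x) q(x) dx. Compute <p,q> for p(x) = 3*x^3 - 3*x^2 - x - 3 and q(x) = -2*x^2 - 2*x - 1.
<p,q> = 40/3

Expand the product: p(x)·q(x) = -6*x^5 + 5*x^3 + 11*x^2 + 7*x + 3.
∫_{-1}^{1} of each monomial x^k gives [2/(k+1) if k even, 0 if k odd]. Integrating term-by-term (or equivalently evaluating the antiderivative F(x) = -x^6 + 5*x^4/4 + 11*x^3/3 + 7*x^2/2 + 3*x at the endpoints):
  F(1) − F(−1) = 125/12 − (-35/12) = 40/3.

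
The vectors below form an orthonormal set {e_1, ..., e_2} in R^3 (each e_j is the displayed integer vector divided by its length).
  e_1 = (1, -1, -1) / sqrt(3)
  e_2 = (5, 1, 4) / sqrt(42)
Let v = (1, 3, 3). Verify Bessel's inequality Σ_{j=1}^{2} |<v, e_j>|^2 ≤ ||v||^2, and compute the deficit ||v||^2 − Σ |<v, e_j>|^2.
Σ |<v, e_j>|^2 = 125/7; ||v||^2 = 19; deficit = 8/7

Write each e_j = u_j / sqrt(<u_j, u_j>) where u_j is the displayed integer vector. Then <v, e_j> = <v, u_j> / sqrt(<u_j, u_j>), so |<v, e_j>|^2 = <v, u_j>^2 / <u_j, u_j>.
Coefficients: <v, e_1> = -5/sqrt(3), <v, e_2> = 20/sqrt(42).
Square and sum: Σ |<v, e_j>|^2 = 125/7.
Compute ||v||^2 = v·v = 19.
Deficit = 19 − 125/7 = 8/7 ≥ 0, confirming Bessel's inequality. (The deficit equals ||v − Σ <v,e_j> e_j||^2, the squared distance from v to span{e_j}.)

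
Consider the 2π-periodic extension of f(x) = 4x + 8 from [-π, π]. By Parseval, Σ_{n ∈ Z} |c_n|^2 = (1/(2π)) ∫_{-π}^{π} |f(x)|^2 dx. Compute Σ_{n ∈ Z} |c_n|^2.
Σ |c_n|^2 = 16π^2/3 + 64

Expand and integrate term by term over [-π, π]:
  ∫ (4x)^2 dx = 16·(2π^3/3); ∫ 2·4·(8)·x dx = 0 (odd integrand); ∫ 8^2 dx = 64·2π.
So (1/(2π)) ∫_{-π}^{π} (4x + 8)^2 dx = 16π^2/3 + 64 = 16π^2/3 + 64.
Parseval ⇒ Σ |c_n|^2 = 16π^2/3 + 64.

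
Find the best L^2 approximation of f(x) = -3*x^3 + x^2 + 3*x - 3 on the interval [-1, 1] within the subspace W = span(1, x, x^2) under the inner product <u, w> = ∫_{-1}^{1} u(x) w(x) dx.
g(x) = x^2 + 6*x/5 - 3

The best approximation g ∈ W is the orthogonal projection of f onto W. Writing g = a_0 + a_1 x + a_2 x^2, the coefficients solve the normal equations G · a = b where
  G_{ij} = <φ_i, φ_j> and b_i = <f, φ_i>, with φ_0 = 1, φ_1 = x, φ_2 = x^2.
G =
  [2, 0, 2/3]
  [0, 2/3, 0]
  [2/3, 0, 2/5],
b = (-16/3, 4/5, -8/5).
Solving gives a_0 = -3, a_1 = 6/5, a_2 = 1, so
  g(x) = x^2 + 6*x/5 - 3.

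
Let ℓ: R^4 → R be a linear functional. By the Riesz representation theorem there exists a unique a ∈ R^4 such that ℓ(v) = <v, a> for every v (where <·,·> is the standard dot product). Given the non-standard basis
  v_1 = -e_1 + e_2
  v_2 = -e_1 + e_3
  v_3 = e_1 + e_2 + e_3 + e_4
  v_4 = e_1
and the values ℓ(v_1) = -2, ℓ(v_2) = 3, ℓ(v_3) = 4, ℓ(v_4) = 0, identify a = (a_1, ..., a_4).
a = (0, -2, 3, 3)

Write a = (a_1, ..., a_4) in the standard basis. For each basis vector v_i, ℓ(v_i) = <v_i, a> is a linear equation in the a_j's. Collect the n equations into a matrix system V a = ℓ, where row i of V is v_i (expressed in the standard basis). Since V is invertible (lower-triangular with 1s on the diagonal, up to permutation), solve by back-substitution:
  V =
[[-1, 1, 0, 0],
 [-1, 0, 1, 0],
 [1, 1, 1, 1],
 [1, 0, 0, 0]]
  V a = (-2, 3, 4, 0)
Solving gives a = (0, -2, 3, 3).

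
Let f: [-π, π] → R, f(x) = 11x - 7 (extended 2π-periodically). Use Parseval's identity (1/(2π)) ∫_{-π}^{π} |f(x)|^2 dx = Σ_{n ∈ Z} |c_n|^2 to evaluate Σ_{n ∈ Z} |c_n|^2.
Σ |c_n|^2 = 121π^2/3 + 49

Expand and integrate term by term over [-π, π]:
  ∫ (11x)^2 dx = 121·(2π^3/3); ∫ 2·11·(-7)·x dx = 0 (odd integrand); ∫ (-7)^2 dx = 49·2π.
So (1/(2π)) ∫_{-π}^{π} (11x - 7)^2 dx = 121π^2/3 + 49 = 121π^2/3 + 49.
Parseval ⇒ Σ |c_n|^2 = 121π^2/3 + 49.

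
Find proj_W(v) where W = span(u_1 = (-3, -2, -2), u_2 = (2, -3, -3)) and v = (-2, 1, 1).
proj_W(v) = (-2, 1, 1)

Set up U = [u_1 | ... | u_2] ∈ R^(3×2). The projector onto W = col(U) is P = U (U^T U)^(-1) U^T.
Compute U^T U =
  [17, 6]
  [6, 22],
and U^T v = (2, -10).
Solve U^T U · c = U^T v for the coefficients: c = (4/13, -7/13). The projection is proj_W(v) = U c.
Check: (v - proj_W(v)) · u_1 = 0  (should be 0).
Check: (v - proj_W(v)) · u_2 = 0  (should be 0).
Result: proj_W(v) = (-2, 1, 1).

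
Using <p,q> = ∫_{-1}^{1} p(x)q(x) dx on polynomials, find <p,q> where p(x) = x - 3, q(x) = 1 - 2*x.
<p,q> = -22/3

Expand the product: p(x)·q(x) = -2*x^2 + 7*x - 3.
∫_{-1}^{1} of each monomial x^k gives [2/(k+1) if k even, 0 if k odd]. Integrating term-by-term (or equivalently evaluating the antiderivative F(x) = -2*x^3/3 + 7*x^2/2 - 3*x at the endpoints):
  F(1) − F(−1) = -1/6 − (43/6) = -22/3.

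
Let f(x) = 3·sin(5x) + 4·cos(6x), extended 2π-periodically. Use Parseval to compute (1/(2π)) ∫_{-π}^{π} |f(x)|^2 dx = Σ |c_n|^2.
Σ |c_n|^2 = 25/2

Expand |f|^2 and use orthogonality of {sin(nx), cos(mx)} on [-π, π]:
  ∫_{-π}^{π} sin(nx)^2 dx = π, ∫ cos(mx)^2 dx = π, and cross terms integrate to 0.
So ∫_{-π}^{π} f(x)^2 dx = 3^2 · π + 4^2 · π = (9 + 16)π.
Divide by 2π: (9 + 16)/2 = 25/2.
By Parseval, this equals Σ |c_n|^2.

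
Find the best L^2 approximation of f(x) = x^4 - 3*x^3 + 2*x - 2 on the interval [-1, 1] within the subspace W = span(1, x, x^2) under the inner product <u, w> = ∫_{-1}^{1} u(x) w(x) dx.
g(x) = 6*x^2/7 + x/5 - 73/35

The best approximation g ∈ W is the orthogonal projection of f onto W. Writing g = a_0 + a_1 x + a_2 x^2, the coefficients solve the normal equations G · a = b where
  G_{ij} = <φ_i, φ_j> and b_i = <f, φ_i>, with φ_0 = 1, φ_1 = x, φ_2 = x^2.
G =
  [2, 0, 2/3]
  [0, 2/3, 0]
  [2/3, 0, 2/5],
b = (-18/5, 2/15, -22/21).
Solving gives a_0 = -73/35, a_1 = 1/5, a_2 = 6/7, so
  g(x) = 6*x^2/7 + x/5 - 73/35.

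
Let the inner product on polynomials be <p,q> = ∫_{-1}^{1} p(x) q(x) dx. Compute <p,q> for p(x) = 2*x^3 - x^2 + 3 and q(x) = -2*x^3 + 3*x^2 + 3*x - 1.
<p,q> = 76/105

Expand the product: p(x)·q(x) = -4*x^6 + 8*x^5 + 3*x^4 - 11*x^3 + 10*x^2 + 9*x - 3.
∫_{-1}^{1} of each monomial x^k gives [2/(k+1) if k even, 0 if k odd]. Integrating term-by-term (or equivalently evaluating the antiderivative F(x) = -4*x^7/7 + 4*x^6/3 + 3*x^5/5 - 11*x^4/4 + 10*x^3/3 + 9*x^2/2 - 3*x at the endpoints):
  F(1) − F(−1) = 1447/420 − (381/140) = 76/105.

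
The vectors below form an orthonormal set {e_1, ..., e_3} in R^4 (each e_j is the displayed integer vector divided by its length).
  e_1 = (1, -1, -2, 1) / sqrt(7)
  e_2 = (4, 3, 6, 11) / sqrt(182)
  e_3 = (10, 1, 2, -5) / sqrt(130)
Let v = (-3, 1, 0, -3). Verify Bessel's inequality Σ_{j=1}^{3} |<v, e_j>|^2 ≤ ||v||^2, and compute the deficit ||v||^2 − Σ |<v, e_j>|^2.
Σ |<v, e_j>|^2 = 91/5; ||v||^2 = 19; deficit = 4/5

Write each e_j = u_j / sqrt(<u_j, u_j>) where u_j is the displayed integer vector. Then <v, e_j> = <v, u_j> / sqrt(<u_j, u_j>), so |<v, e_j>|^2 = <v, u_j>^2 / <u_j, u_j>.
Coefficients: <v, e_1> = -7/sqrt(7), <v, e_2> = -42/sqrt(182), <v, e_3> = -14/sqrt(130).
Square and sum: Σ |<v, e_j>|^2 = 91/5.
Compute ||v||^2 = v·v = 19.
Deficit = 19 − 91/5 = 4/5 ≥ 0, confirming Bessel's inequality. (The deficit equals ||v − Σ <v,e_j> e_j||^2, the squared distance from v to span{e_j}.)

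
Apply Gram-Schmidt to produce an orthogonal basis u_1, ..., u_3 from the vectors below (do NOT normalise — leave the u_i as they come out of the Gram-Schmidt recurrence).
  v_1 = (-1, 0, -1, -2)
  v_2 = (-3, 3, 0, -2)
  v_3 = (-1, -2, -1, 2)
Orthogonal basis:
  u_1 = (-1, 0, -1, -2)
  u_2 = (-11/6, 3, 7/6, 1/3)
  u_3 = (-162/83, -82/83, -78/83, 120/83)

Apply the Gram-Schmidt recurrence
  u_1 = v_1
  u_i = v_i − Σ_{j<i} ((v_i · u_j) / (u_j · u_j)) · u_j.

Step by step this gives:
  u_1 = (-1, 0, -1, -2)
  u_2 = (-11/6, 3, 7/6, 1/3)
  u_3 = (-162/83, -82/83, -78/83, 120/83)

Orthogonality check:
  u_2 · u_1 = 0 (should be 0)
  u_3 · u_1 = 0 (should be 0)
  u_3 · u_2 = 0 (should be 0)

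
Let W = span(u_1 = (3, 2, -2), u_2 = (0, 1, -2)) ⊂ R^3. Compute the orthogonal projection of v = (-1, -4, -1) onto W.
proj_W(v) = (-99/49, -46/49, 26/49)

Set up U = [u_1 | ... | u_2] ∈ R^(3×2). The projector onto W = col(U) is P = U (U^T U)^(-1) U^T.
Compute U^T U =
  [17, 6]
  [6, 5],
and U^T v = (-9, -2).
Solve U^T U · c = U^T v for the coefficients: c = (-33/49, 20/49). The projection is proj_W(v) = U c.
Check: (v - proj_W(v)) · u_1 = 0  (should be 0).
Check: (v - proj_W(v)) · u_2 = 0  (should be 0).
Result: proj_W(v) = (-99/49, -46/49, 26/49).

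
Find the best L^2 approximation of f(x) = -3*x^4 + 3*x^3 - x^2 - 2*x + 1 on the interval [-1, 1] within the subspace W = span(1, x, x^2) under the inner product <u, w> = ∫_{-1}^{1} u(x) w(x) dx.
g(x) = -25*x^2/7 - x/5 + 44/35

The best approximation g ∈ W is the orthogonal projection of f onto W. Writing g = a_0 + a_1 x + a_2 x^2, the coefficients solve the normal equations G · a = b where
  G_{ij} = <φ_i, φ_j> and b_i = <f, φ_i>, with φ_0 = 1, φ_1 = x, φ_2 = x^2.
G =
  [2, 0, 2/3]
  [0, 2/3, 0]
  [2/3, 0, 2/5],
b = (2/15, -2/15, -62/105).
Solving gives a_0 = 44/35, a_1 = -1/5, a_2 = -25/7, so
  g(x) = -25*x^2/7 - x/5 + 44/35.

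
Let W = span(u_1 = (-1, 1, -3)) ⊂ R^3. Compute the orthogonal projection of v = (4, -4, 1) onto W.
proj_W(v) = (1, -1, 3)

Set up U = [u_1 | ... | u_1] ∈ R^(3×1). The projector onto W = col(U) is P = U (U^T U)^(-1) U^T.
Compute U^T U =
  [11],
and U^T v = (-11).
Solve U^T U · c = U^T v for the coefficients: c = (-1). The projection is proj_W(v) = U c.
Check: (v - proj_W(v)) · u_1 = 0  (should be 0).
Result: proj_W(v) = (1, -1, 3).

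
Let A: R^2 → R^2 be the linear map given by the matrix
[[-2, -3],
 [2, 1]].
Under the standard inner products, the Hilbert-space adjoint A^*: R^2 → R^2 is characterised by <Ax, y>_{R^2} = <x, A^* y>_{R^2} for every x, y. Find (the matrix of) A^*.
A^* = A^T =
[[-2, 2],
 [-3, 1]]

For real matrices with standard dot products, the defining identity <Ax, y> = <x, A^* y> gives (Ax)^T y = x^T (A^*) y, i.e. x^T A^T y = x^T (A^*) y. Since this holds for all x, y, we must have A^* = A^T. Therefore
A^* =
[[-2, 2],
 [-3, 1]].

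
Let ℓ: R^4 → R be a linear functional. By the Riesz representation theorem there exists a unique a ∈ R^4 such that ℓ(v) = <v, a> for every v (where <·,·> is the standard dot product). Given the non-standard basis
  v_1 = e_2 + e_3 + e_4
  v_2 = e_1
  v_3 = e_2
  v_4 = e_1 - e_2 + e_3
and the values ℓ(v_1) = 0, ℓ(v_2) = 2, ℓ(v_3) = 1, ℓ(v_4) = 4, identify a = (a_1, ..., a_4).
a = (2, 1, 3, -4)

Write a = (a_1, ..., a_4) in the standard basis. For each basis vector v_i, ℓ(v_i) = <v_i, a> is a linear equation in the a_j's. Collect the n equations into a matrix system V a = ℓ, where row i of V is v_i (expressed in the standard basis). Since V is invertible (lower-triangular with 1s on the diagonal, up to permutation), solve by back-substitution:
  V =
[[0, 1, 1, 1],
 [1, 0, 0, 0],
 [0, 1, 0, 0],
 [1, -1, 1, 0]]
  V a = (0, 2, 1, 4)
Solving gives a = (2, 1, 3, -4).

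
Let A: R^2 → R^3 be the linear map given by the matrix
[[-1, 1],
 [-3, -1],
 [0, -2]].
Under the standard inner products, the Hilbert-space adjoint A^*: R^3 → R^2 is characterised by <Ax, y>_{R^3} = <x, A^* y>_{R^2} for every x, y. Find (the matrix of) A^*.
A^* = A^T =
[[-1, -3, 0],
 [1, -1, -2]]

For real matrices with standard dot products, the defining identity <Ax, y> = <x, A^* y> gives (Ax)^T y = x^T (A^*) y, i.e. x^T A^T y = x^T (A^*) y. Since this holds for all x, y, we must have A^* = A^T. Therefore
A^* =
[[-1, -3, 0],
 [1, -1, -2]].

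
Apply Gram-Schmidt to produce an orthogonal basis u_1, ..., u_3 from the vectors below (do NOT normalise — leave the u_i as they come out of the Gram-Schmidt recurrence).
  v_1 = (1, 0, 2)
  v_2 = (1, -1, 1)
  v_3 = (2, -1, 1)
Orthogonal basis:
  u_1 = (1, 0, 2)
  u_2 = (2/5, -1, -1/5)
  u_3 = (2/3, 1/3, -1/3)

Apply the Gram-Schmidt recurrence
  u_1 = v_1
  u_i = v_i − Σ_{j<i} ((v_i · u_j) / (u_j · u_j)) · u_j.

Step by step this gives:
  u_1 = (1, 0, 2)
  u_2 = (2/5, -1, -1/5)
  u_3 = (2/3, 1/3, -1/3)

Orthogonality check:
  u_2 · u_1 = 0 (should be 0)
  u_3 · u_1 = 0 (should be 0)
  u_3 · u_2 = 0 (should be 0)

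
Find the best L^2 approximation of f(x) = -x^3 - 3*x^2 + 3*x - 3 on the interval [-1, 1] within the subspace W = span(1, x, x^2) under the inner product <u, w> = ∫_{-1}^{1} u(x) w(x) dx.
g(x) = -3*x^2 + 12*x/5 - 3

The best approximation g ∈ W is the orthogonal projection of f onto W. Writing g = a_0 + a_1 x + a_2 x^2, the coefficients solve the normal equations G · a = b where
  G_{ij} = <φ_i, φ_j> and b_i = <f, φ_i>, with φ_0 = 1, φ_1 = x, φ_2 = x^2.
G =
  [2, 0, 2/3]
  [0, 2/3, 0]
  [2/3, 0, 2/5],
b = (-8, 8/5, -16/5).
Solving gives a_0 = -3, a_1 = 12/5, a_2 = -3, so
  g(x) = -3*x^2 + 12*x/5 - 3.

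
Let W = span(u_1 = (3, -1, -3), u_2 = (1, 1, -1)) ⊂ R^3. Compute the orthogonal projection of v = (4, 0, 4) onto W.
proj_W(v) = (0, 0, 0)

Set up U = [u_1 | ... | u_2] ∈ R^(3×2). The projector onto W = col(U) is P = U (U^T U)^(-1) U^T.
Compute U^T U =
  [19, 5]
  [5, 3],
and U^T v = (0, 0).
Solve U^T U · c = U^T v for the coefficients: c = (0, 0). The projection is proj_W(v) = U c.
Check: (v - proj_W(v)) · u_1 = 0  (should be 0).
Check: (v - proj_W(v)) · u_2 = 0  (should be 0).
Result: proj_W(v) = (0, 0, 0).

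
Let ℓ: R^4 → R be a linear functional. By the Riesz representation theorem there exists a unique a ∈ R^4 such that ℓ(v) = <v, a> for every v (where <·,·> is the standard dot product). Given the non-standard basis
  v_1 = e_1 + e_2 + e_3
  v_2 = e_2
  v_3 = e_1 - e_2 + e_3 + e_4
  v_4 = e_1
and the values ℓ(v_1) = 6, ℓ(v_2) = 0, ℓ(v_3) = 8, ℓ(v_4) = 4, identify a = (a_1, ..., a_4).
a = (4, 0, 2, 2)

Write a = (a_1, ..., a_4) in the standard basis. For each basis vector v_i, ℓ(v_i) = <v_i, a> is a linear equation in the a_j's. Collect the n equations into a matrix system V a = ℓ, where row i of V is v_i (expressed in the standard basis). Since V is invertible (lower-triangular with 1s on the diagonal, up to permutation), solve by back-substitution:
  V =
[[1, 1, 1, 0],
 [0, 1, 0, 0],
 [1, -1, 1, 1],
 [1, 0, 0, 0]]
  V a = (6, 0, 8, 4)
Solving gives a = (4, 0, 2, 2).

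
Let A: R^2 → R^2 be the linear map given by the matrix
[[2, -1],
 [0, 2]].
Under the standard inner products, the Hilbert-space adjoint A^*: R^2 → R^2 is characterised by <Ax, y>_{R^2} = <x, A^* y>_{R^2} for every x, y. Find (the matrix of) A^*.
A^* = A^T =
[[2, 0],
 [-1, 2]]

For real matrices with standard dot products, the defining identity <Ax, y> = <x, A^* y> gives (Ax)^T y = x^T (A^*) y, i.e. x^T A^T y = x^T (A^*) y. Since this holds for all x, y, we must have A^* = A^T. Therefore
A^* =
[[2, 0],
 [-1, 2]].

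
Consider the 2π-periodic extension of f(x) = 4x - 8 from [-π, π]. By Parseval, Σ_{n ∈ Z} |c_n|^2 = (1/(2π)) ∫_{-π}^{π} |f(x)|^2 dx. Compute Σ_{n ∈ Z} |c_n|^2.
Σ |c_n|^2 = 16π^2/3 + 64

Expand and integrate term by term over [-π, π]:
  ∫ (4x)^2 dx = 16·(2π^3/3); ∫ 2·4·(-8)·x dx = 0 (odd integrand); ∫ (-8)^2 dx = 64·2π.
So (1/(2π)) ∫_{-π}^{π} (4x - 8)^2 dx = 16π^2/3 + 64 = 16π^2/3 + 64.
Parseval ⇒ Σ |c_n|^2 = 16π^2/3 + 64.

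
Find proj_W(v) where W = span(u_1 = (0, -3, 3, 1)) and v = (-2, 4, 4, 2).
proj_W(v) = (0, -6/19, 6/19, 2/19)

Set up U = [u_1 | ... | u_1] ∈ R^(4×1). The projector onto W = col(U) is P = U (U^T U)^(-1) U^T.
Compute U^T U =
  [19],
and U^T v = (2).
Solve U^T U · c = U^T v for the coefficients: c = (2/19). The projection is proj_W(v) = U c.
Check: (v - proj_W(v)) · u_1 = 0  (should be 0).
Result: proj_W(v) = (0, -6/19, 6/19, 2/19).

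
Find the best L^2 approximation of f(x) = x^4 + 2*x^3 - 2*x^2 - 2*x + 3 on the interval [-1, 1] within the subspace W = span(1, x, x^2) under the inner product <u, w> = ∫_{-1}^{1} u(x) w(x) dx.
g(x) = -8*x^2/7 - 4*x/5 + 102/35

The best approximation g ∈ W is the orthogonal projection of f onto W. Writing g = a_0 + a_1 x + a_2 x^2, the coefficients solve the normal equations G · a = b where
  G_{ij} = <φ_i, φ_j> and b_i = <f, φ_i>, with φ_0 = 1, φ_1 = x, φ_2 = x^2.
G =
  [2, 0, 2/3]
  [0, 2/3, 0]
  [2/3, 0, 2/5],
b = (76/15, -8/15, 52/35).
Solving gives a_0 = 102/35, a_1 = -4/5, a_2 = -8/7, so
  g(x) = -8*x^2/7 - 4*x/5 + 102/35.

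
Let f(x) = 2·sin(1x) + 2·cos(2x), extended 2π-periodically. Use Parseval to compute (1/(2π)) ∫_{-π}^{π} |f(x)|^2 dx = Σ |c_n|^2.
Σ |c_n|^2 = 4

Expand |f|^2 and use orthogonality of {sin(nx), cos(mx)} on [-π, π]:
  ∫_{-π}^{π} sin(nx)^2 dx = π, ∫ cos(mx)^2 dx = π, and cross terms integrate to 0.
So ∫_{-π}^{π} f(x)^2 dx = 2^2 · π + 2^2 · π = (4 + 4)π.
Divide by 2π: (4 + 4)/2 = 4.
By Parseval, this equals Σ |c_n|^2.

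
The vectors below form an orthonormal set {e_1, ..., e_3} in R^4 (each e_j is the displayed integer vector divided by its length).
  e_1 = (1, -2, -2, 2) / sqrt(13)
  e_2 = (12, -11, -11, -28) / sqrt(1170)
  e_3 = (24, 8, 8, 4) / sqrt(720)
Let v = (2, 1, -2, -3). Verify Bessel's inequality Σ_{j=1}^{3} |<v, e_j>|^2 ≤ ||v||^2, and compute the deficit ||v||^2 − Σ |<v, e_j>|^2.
Σ |<v, e_j>|^2 = 27/2; ||v||^2 = 18; deficit = 9/2

Write each e_j = u_j / sqrt(<u_j, u_j>) where u_j is the displayed integer vector. Then <v, e_j> = <v, u_j> / sqrt(<u_j, u_j>), so |<v, e_j>|^2 = <v, u_j>^2 / <u_j, u_j>.
Coefficients: <v, e_1> = -2/sqrt(13), <v, e_2> = 119/sqrt(1170), <v, e_3> = 28/sqrt(720).
Square and sum: Σ |<v, e_j>|^2 = 27/2.
Compute ||v||^2 = v·v = 18.
Deficit = 18 − 27/2 = 9/2 ≥ 0, confirming Bessel's inequality. (The deficit equals ||v − Σ <v,e_j> e_j||^2, the squared distance from v to span{e_j}.)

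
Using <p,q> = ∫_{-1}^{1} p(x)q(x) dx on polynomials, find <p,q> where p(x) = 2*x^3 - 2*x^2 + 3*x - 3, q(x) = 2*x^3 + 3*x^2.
<p,q> = -34/7

Expand the product: p(x)·q(x) = 4*x^6 + 2*x^5 + 3*x^3 - 9*x^2.
∫_{-1}^{1} of each monomial x^k gives [2/(k+1) if k even, 0 if k odd]. Integrating term-by-term (or equivalently evaluating the antiderivative F(x) = 4*x^7/7 + x^6/3 + 3*x^4/4 - 3*x^3 at the endpoints):
  F(1) − F(−1) = -113/84 − (295/84) = -34/7.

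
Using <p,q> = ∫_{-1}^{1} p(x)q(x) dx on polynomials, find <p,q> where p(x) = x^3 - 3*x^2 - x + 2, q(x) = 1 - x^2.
<p,q> = 28/15

Expand the product: p(x)·q(x) = -x^5 + 3*x^4 + 2*x^3 - 5*x^2 - x + 2.
∫_{-1}^{1} of each monomial x^k gives [2/(k+1) if k even, 0 if k odd]. Integrating term-by-term (or equivalently evaluating the antiderivative F(x) = -x^6/6 + 3*x^5/5 + x^4/2 - 5*x^3/3 - x^2/2 + 2*x at the endpoints):
  F(1) − F(−1) = 23/30 − (-11/10) = 28/15.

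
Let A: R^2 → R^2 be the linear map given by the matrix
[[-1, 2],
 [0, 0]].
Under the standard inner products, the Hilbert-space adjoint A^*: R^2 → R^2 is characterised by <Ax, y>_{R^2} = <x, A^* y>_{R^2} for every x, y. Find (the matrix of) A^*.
A^* = A^T =
[[-1, 0],
 [2, 0]]

For real matrices with standard dot products, the defining identity <Ax, y> = <x, A^* y> gives (Ax)^T y = x^T (A^*) y, i.e. x^T A^T y = x^T (A^*) y. Since this holds for all x, y, we must have A^* = A^T. Therefore
A^* =
[[-1, 0],
 [2, 0]].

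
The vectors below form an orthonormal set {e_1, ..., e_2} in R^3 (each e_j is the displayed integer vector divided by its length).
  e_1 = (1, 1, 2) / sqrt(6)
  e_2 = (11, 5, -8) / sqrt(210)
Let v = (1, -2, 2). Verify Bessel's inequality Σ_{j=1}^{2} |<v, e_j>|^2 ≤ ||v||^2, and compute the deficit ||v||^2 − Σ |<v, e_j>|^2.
Σ |<v, e_j>|^2 = 18/7; ||v||^2 = 9; deficit = 45/7

Write each e_j = u_j / sqrt(<u_j, u_j>) where u_j is the displayed integer vector. Then <v, e_j> = <v, u_j> / sqrt(<u_j, u_j>), so |<v, e_j>|^2 = <v, u_j>^2 / <u_j, u_j>.
Coefficients: <v, e_1> = 3/sqrt(6), <v, e_2> = -15/sqrt(210).
Square and sum: Σ |<v, e_j>|^2 = 18/7.
Compute ||v||^2 = v·v = 9.
Deficit = 9 − 18/7 = 45/7 ≥ 0, confirming Bessel's inequality. (The deficit equals ||v − Σ <v,e_j> e_j||^2, the squared distance from v to span{e_j}.)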